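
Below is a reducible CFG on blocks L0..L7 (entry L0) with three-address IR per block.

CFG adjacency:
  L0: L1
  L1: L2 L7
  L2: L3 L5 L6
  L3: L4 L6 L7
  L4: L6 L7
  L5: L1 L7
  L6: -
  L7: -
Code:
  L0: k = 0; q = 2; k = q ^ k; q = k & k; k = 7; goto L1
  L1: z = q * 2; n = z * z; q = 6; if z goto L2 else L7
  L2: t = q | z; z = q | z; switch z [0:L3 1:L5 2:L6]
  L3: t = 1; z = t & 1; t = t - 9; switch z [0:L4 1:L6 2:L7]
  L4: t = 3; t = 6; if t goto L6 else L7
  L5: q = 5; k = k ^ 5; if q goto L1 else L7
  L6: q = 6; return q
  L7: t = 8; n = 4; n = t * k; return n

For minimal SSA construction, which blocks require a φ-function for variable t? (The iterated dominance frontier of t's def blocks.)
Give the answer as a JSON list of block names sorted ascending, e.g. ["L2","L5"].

idom tree: L1←L0 L2←L1 L3←L2 L4←L3 L5←L2 L6←L2 L7←L1
Dom at joins:
  L1: preds {L0,L5}: {L0} ∩ {L0,L1,L2,L5} = {L0}; idom=L0
  L6: preds {L2,L3,L4}: {L0,L1,L2} ∩ {L0,L1,L2,L3} ∩ {L0,L1,L2,L3,L4} = {L0,L1,L2}; idom=L2
  L7: preds {L1,L3,L4,L5}: {L0,L1} ∩ {L0,L1,L2,L3} ∩ {L0,L1,L2,L3,L4} ∩ {L0,L1,L2,L5} = {L0,L1}; idom=L1

DF walk-up:
  join L1 pred L0: · stop@L0
  join L1 pred L5: L5→L2→L1 stop@L0
  join L6 pred L2: · stop@L2
  join L6 pred L3: L3 stop@L2
  join L6 pred L4: L4→L3 stop@L2
  join L7 pred L1: · stop@L1
  join L7 pred L3: L3→L2 stop@L1
  join L7 pred L4: L4→L3→L2 stop@L1
  join L7 pred L5: L5→L2 stop@L1
  DF(L0)=∅
  DF(L1)={L1}
  DF(L2)={L1,L7}
  DF(L3)={L6,L7}
  DF(L4)={L6,L7}
  DF(L5)={L1,L7}
  DF(L6)=∅
  DF(L7)=∅

φ for t: defs {L2,L3,L4,L7}
  DF⁺ = {L1,L6,L7}

Answer: ["L1", "L6", "L7"]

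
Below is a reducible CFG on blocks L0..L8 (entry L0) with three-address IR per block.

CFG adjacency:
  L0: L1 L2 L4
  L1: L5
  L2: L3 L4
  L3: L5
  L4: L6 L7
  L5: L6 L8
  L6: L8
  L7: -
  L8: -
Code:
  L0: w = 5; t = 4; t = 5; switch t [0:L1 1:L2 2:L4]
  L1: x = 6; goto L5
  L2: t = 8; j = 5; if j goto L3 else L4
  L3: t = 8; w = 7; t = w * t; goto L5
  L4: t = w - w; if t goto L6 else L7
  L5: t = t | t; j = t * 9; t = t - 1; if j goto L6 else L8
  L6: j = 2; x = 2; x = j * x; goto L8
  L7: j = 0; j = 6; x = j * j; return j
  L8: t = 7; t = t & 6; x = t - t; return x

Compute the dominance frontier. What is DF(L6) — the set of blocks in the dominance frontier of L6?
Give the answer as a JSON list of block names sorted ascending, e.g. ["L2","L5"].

idom tree: L1←L0 L2←L0 L3←L2 L4←L0 L5←L0 L6←L0 L7←L4 L8←L0
Dom∩ at merges:
  L4: preds {L0,L2}: {L0} ∩ {L0,L2} = {L0}; idom=L0
  L5: preds {L1,L3}: {L0,L1} ∩ {L0,L2,L3} = {L0}; idom=L0
  L6: preds {L4,L5}: {L0,L4} ∩ {L0,L5} = {L0}; idom=L0
  L8: preds {L5,L6}: {L0,L5} ∩ {L0,L6} = {L0}; idom=L0

Frontier:
  join L4 pred L0: · stop@L0
  join L4 pred L2: L2 stop@L0
  join L5 pred L1: L1 stop@L0
  join L5 pred L3: L3→L2 stop@L0
  join L6 pred L4: L4 stop@L0
  join L6 pred L5: L5 stop@L0
  join L8 pred L5: L5 stop@L0
  join L8 pred L6: L6 stop@L0
  DF(L0)=∅
  DF(L1)={L5}
  DF(L2)={L4,L5}
  DF(L3)={L5}
  DF(L4)={L6}
  DF(L5)={L6,L8}
  DF(L6)={L8}
  DF(L7)=∅
  DF(L8)=∅

DF(L6) = ["L8"]

Answer: ["L8"]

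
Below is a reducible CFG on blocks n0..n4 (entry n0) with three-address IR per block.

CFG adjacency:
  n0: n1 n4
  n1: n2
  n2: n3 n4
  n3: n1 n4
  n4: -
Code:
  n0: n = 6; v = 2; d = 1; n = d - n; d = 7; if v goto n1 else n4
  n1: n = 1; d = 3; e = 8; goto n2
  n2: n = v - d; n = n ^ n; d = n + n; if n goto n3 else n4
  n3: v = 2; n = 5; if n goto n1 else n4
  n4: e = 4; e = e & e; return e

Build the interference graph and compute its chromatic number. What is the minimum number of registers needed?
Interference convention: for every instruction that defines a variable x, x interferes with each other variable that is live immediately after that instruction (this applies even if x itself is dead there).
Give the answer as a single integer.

Block summaries:
  n0: def={d,n,v} ue=∅
  n1: def={d,e,n} ue=∅
  n2: def={d,n} ue={d,v}
  n3: def={n,v} ue=∅
  n4: def={e} ue=∅

Live sets:
  n0 li=∅ lo={v}
  n1 li={v} lo={d,v}
  n2 li={d,v} lo=∅
  n3 li=∅ lo={v}
  n4 li=∅ lo=∅

Interfere edges:
  d: {e,n,v}
  e: {d,v}
  n: {d,v}
  v: {d,e,n}

Colouring:
  {d,e,v} pairwise interfere (3-clique) ⇒ χ ≥ 3
  3-colouring: R0={d}  R1={v}  R2={e,n}
  χ = 3

Answer: 3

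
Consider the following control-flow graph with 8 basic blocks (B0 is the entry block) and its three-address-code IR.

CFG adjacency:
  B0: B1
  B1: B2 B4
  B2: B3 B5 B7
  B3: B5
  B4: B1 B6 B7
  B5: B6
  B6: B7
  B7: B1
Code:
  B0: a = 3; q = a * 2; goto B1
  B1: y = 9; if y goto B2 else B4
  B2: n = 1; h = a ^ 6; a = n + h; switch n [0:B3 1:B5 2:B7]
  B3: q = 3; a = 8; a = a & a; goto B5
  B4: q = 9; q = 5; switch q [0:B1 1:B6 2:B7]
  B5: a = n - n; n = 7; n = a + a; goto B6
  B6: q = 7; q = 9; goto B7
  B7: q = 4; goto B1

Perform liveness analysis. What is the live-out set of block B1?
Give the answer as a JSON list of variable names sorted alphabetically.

Answer: ["a"]

Derivation:
Per-block:
  B0 def {a,q} use ∅
  B1 def {y} use ∅
  B2 def {a,h,n} use {a}
  B3 def {a,q} use ∅
  B4 def {q} use ∅
  B5 def {a,n} use {n}
  B6 def {q} use ∅
  B7 def {q} use ∅

Backward fixpoint:
  live B0: ∅→{a}
  live B1: {a}→{a}
  live B2: {a}→{a,n}
  live B3: {n}→{n}
  live B4: {a}→{a}
  live B5: {n}→{a}
  live B6: {a}→{a}
  live B7: {a}→{a}

live-out(B1) = ["a"]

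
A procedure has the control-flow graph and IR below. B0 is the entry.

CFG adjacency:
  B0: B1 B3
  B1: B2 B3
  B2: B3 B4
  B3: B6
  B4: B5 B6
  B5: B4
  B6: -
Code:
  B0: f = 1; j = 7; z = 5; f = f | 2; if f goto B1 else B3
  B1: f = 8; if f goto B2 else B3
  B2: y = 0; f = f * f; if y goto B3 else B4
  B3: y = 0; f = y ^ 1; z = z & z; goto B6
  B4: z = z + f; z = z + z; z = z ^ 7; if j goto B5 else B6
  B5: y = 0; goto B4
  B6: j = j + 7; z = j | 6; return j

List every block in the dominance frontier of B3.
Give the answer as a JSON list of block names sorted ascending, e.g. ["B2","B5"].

idom tree: B1←B0 B2←B1 B3←B0 B4←B2 B5←B4 B6←B0
Dom at joins:
  B3: preds {B0,B1,B2}: {B0} ∩ {B0,B1} ∩ {B0,B1,B2} = {B0}; idom=B0
  B4: preds {B2,B5}: {B0,B1,B2} ∩ {B0,B1,B2,B4,B5} = {B0,B1,B2}; idom=B2
  B6: preds {B3,B4}: {B0,B3} ∩ {B0,B1,B2,B4} = {B0}; idom=B0

DF derivation:
  join B3 pred B0: · stop@B0
  join B3 pred B1: B1 stop@B0
  join B3 pred B2: B2→B1 stop@B0
  join B4 pred B2: · stop@B2
  join B4 pred B5: B5→B4 stop@B2
  join B6 pred B3: B3 stop@B0
  join B6 pred B4: B4→B2→B1 stop@B0
  B0: DF=∅
  B1: DF={B3,B6}
  B2: DF={B3,B6}
  B3: DF={B6}
  B4: DF={B4,B6}
  B5: DF={B4}
  B6: DF=∅

DF(B3) = ["B6"]

Answer: ["B6"]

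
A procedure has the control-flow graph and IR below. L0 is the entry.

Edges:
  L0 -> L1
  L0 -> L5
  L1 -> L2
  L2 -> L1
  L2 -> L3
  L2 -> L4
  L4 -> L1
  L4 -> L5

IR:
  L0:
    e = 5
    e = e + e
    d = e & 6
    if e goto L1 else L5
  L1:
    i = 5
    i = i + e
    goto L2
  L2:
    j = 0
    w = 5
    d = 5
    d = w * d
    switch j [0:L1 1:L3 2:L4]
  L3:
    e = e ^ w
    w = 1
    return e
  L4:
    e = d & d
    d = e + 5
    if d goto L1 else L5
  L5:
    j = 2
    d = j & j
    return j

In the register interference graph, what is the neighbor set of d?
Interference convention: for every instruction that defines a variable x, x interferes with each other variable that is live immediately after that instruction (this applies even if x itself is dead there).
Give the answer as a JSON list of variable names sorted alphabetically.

Per-block:
  L0 def {d,e} use ∅
  L1 def {i} use {e}
  L2 def {d,j,w} use ∅
  L3 def {e,w} use {e,w}
  L4 def {d,e} use {d}
  L5 def {d,j} use ∅

Liveness:
  live L0: ∅→{e}
  live L1: {e}→{e}
  live L2: {e}→{d,e,w}
  live L3: {e,w}→∅
  live L4: {d}→{e}
  live L5: ∅→∅

Conflict graph:
  d↔{e,j,w}
  e↔{d,i,j,w}
  i↔{e}
  j↔{d,e,w}
  w↔{d,e,j}

N(d) = ["e", "j", "w"]

Answer: ["e", "j", "w"]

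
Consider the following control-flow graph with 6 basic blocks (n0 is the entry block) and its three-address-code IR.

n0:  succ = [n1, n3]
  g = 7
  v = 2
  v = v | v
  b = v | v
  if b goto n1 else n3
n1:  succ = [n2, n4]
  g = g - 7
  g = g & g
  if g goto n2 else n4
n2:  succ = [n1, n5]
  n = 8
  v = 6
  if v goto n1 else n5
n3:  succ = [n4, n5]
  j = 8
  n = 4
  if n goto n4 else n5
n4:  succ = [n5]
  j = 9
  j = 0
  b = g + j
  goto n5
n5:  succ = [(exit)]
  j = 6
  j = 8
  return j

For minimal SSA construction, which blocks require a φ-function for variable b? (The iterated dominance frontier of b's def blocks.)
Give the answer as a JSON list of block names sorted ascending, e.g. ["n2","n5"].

Answer: ["n5"]

Working:
idom tree: n1←n0 n2←n1 n3←n0 n4←n0 n5←n0
Dom∩ at merges:
  n1: preds {n0,n2}: {n0} ∩ {n0,n1,n2} = {n0}; idom=n0
  n4: preds {n1,n3}: {n0,n1} ∩ {n0,n3} = {n0}; idom=n0
  n5: preds {n2,n3,n4}: {n0,n1,n2} ∩ {n0,n3} ∩ {n0,n4} = {n0}; idom=n0

Frontier:
  join n1 pred n0: · stop@n0
  join n1 pred n2: n2→n1 stop@n0
  join n4 pred n1: n1 stop@n0
  join n4 pred n3: n3 stop@n0
  join n5 pred n2: n2→n1 stop@n0
  join n5 pred n3: n3 stop@n0
  join n5 pred n4: n4 stop@n0
  DF(n0)=∅
  DF(n1)={n1,n4,n5}
  DF(n2)={n1,n5}
  DF(n3)={n4,n5}
  DF(n4)={n5}
  DF(n5)=∅

φ for b: defs {n0,n4}
  DF⁺ = {n5}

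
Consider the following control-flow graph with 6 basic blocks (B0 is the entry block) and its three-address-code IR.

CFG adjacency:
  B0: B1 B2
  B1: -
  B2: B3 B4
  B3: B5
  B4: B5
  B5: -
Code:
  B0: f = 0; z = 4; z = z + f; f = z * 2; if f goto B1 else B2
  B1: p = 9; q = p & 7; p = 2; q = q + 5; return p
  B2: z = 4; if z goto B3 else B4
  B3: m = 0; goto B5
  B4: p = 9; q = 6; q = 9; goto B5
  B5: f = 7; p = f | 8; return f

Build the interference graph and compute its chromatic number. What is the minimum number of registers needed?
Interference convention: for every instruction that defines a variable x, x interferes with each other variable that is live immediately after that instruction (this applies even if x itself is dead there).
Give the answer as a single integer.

Answer: 2

Derivation:
Block summaries:
  B0: {f,z} / ∅
  B1: {p,q} / ∅
  B2: {z} / ∅
  B3: {m} / ∅
  B4: {p,q} / ∅
  B5: {f,p} / ∅

Liveness:
  B0: in=∅ out=∅
  B1: in=∅ out=∅
  B2: in=∅ out=∅
  B3: in=∅ out=∅
  B4: in=∅ out=∅
  B5: in=∅ out=∅

Interfere edges:
  f: {p,z}
  m: ∅
  p: {f,q}
  q: {p}
  z: {f}

Registers:
  lower bound: {f,p} mutually conflict ⇒ χ ≥ 2
  2-colouring: r0={f,m,q}  r1={p,z}
  χ = 2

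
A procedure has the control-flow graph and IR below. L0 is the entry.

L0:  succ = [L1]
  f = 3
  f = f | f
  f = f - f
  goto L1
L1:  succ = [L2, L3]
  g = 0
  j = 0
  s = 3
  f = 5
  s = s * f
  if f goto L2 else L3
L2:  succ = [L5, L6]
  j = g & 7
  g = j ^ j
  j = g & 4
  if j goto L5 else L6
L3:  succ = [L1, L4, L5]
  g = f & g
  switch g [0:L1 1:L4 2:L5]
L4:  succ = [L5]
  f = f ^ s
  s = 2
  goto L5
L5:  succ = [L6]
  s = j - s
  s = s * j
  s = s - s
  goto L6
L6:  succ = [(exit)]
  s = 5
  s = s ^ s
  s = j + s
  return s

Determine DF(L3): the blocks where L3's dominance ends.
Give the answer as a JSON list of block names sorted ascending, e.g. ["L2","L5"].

Answer: ["L1", "L5"]

Working:
idom tree: L1←L0 L2←L1 L3←L1 L4←L3 L5←L1 L6←L1
Join-block Dom:
  L1: preds {L0,L3}: {L0} ∩ {L0,L1,L3} = {L0}; idom=L0
  L5: preds {L2,L3,L4}: {L0,L1,L2} ∩ {L0,L1,L3} ∩ {L0,L1,L3,L4} = {L0,L1}; idom=L1
  L6: preds {L2,L5}: {L0,L1,L2} ∩ {L0,L1,L5} = {L0,L1}; idom=L1

DF derivation:
  join L1 pred L0: · stop@L0
  join L1 pred L3: L3→L1 stop@L0
  join L5 pred L2: L2 stop@L1
  join L5 pred L3: L3 stop@L1
  join L5 pred L4: L4→L3 stop@L1
  join L6 pred L2: L2 stop@L1
  join L6 pred L5: L5 stop@L1
  L0 → ∅
  L1 → {L1}
  L2 → {L5,L6}
  L3 → {L1,L5}
  L4 → {L5}
  L5 → {L6}
  L6 → ∅

DF(L3) = ["L1", "L5"]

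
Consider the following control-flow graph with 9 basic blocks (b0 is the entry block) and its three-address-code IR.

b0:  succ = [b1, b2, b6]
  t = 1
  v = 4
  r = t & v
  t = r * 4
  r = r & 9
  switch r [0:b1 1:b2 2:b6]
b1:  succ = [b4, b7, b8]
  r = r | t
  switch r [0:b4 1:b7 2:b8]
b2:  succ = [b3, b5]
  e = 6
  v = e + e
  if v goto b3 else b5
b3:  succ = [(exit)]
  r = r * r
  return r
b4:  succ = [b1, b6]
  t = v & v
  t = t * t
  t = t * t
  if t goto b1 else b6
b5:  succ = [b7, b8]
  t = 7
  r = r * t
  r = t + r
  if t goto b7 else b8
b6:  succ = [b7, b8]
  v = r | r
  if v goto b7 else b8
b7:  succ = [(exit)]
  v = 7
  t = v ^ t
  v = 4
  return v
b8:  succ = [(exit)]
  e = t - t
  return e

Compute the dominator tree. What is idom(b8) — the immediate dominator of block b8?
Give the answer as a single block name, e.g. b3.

idom tree: b1←b0 b2←b0 b3←b2 b4←b1 b5←b2 b6←b0 b7←b0 b8←b0
Dom∩ at merges:
  b1: preds {b0,b4}: {b0} ∩ {b0,b1,b4} = {b0}; idom=b0
  b6: preds {b0,b4}: {b0} ∩ {b0,b1,b4} = {b0}; idom=b0
  b7: preds {b1,b5,b6}: {b0,b1} ∩ {b0,b2,b5} ∩ {b0,b6} = {b0}; idom=b0
  b8: preds {b1,b5,b6}: {b0,b1} ∩ {b0,b2,b5} ∩ {b0,b6} = {b0}; idom=b0

idom(b8) = b0

Answer: b0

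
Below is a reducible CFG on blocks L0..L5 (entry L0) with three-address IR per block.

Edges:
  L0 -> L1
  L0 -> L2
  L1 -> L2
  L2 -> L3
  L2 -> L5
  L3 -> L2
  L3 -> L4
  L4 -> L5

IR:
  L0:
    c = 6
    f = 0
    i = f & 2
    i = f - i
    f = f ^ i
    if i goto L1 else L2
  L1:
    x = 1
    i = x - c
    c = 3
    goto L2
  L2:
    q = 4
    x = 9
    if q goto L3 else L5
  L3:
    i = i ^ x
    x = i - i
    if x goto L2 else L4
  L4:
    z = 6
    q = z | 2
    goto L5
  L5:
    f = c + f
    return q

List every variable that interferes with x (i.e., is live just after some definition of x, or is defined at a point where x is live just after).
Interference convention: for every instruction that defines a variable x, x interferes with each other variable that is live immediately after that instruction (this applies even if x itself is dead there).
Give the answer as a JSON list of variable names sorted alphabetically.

def/use:
  L0 def {c,f,i} use ∅
  L1 def {c,i,x} use {c}
  L2 def {q,x} use ∅
  L3 def {i,x} use {i,x}
  L4 def {q,z} use ∅
  L5 def {f} use {c,f,q}

Backward fixpoint:
  live L0: ∅→{c,f,i}
  live L1: {c,f}→{c,f,i}
  live L2: {c,f,i}→{c,f,i,q,x}
  live L3: {c,f,i,x}→{c,f,i}
  live L4: {c,f}→{c,f,q}
  live L5: {c,f,q}→∅

Interference:
  c↔{f,i,q,x,z}
  f↔{c,i,q,x,z}
  i↔{c,f,q,x}
  q↔{c,f,i,x}
  x↔{c,f,i,q}
  z↔{c,f}

N(x) = ["c", "f", "i", "q"]

Answer: ["c", "f", "i", "q"]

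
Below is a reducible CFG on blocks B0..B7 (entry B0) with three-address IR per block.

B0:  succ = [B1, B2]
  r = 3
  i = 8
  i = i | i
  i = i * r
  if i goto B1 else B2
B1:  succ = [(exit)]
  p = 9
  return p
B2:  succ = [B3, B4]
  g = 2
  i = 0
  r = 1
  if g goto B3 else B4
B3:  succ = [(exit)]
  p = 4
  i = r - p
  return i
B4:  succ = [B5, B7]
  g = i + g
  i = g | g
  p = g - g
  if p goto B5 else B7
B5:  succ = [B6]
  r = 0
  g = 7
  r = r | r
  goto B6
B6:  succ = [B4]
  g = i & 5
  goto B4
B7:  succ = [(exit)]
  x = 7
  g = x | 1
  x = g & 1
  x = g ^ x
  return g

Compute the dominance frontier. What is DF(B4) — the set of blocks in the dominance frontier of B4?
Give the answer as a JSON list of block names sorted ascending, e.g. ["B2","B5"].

Answer: ["B4"]

Derivation:
idom tree: B1←B0 B2←B0 B3←B2 B4←B2 B5←B4 B6←B5 B7←B4
Join-block Dom:
  B4: preds {B2,B6}: {B0,B2} ∩ {B0,B2,B4,B5,B6} = {B0,B2}; idom=B2

Frontier:
  B4←B2: walk · to B2
  B4←B6: walk B6→B5→B4 to B2
  DF(B0)=∅
  DF(B1)=∅
  DF(B2)=∅
  DF(B3)=∅
  DF(B4)={B4}
  DF(B5)={B4}
  DF(B6)={B4}
  DF(B7)=∅

DF(B4) = ["B4"]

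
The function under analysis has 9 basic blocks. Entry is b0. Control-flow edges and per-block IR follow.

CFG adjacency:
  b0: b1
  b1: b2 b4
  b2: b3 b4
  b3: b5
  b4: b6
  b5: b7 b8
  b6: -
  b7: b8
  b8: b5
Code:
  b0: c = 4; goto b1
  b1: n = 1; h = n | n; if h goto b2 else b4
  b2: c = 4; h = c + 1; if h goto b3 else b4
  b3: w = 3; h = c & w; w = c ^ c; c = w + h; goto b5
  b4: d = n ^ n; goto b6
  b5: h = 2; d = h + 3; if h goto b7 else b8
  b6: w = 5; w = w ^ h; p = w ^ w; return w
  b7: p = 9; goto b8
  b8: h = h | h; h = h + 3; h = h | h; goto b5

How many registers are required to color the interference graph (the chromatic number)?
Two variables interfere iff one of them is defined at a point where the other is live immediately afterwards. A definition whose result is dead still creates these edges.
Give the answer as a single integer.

Answer: 3

Working:
def/use:
  b0: {c} / ∅
  b1: {h,n} / ∅
  b2: {c,h} / ∅
  b3: {c,h,w} / {c}
  b4: {d} / {n}
  b5: {d,h} / ∅
  b6: {p,w} / {h}
  b7: {p} / ∅
  b8: {h} / {h}

Liveness:
  live b0: ∅→∅
  live b1: ∅→{h,n}
  live b2: {n}→{c,h,n}
  live b3: {c}→∅
  live b4: {h,n}→{h}
  live b5: ∅→{h}
  live b6: {h}→∅
  live b7: {h}→{h}
  live b8: {h}→∅

Interference:
  c: {h,n,w}
  d: {h}
  h: {c,d,n,p,w}
  n: {c,h}
  p: {h,w}
  w: {c,h,p}

Registers:
  {c,h,n} pairwise interfere (3-clique) ⇒ χ ≥ 3
  assign c→R1 d→R1 h→R0 n→R2 p→R1 w→R2 — no edge inside a register ⇒ χ ≤ 3
  χ = 3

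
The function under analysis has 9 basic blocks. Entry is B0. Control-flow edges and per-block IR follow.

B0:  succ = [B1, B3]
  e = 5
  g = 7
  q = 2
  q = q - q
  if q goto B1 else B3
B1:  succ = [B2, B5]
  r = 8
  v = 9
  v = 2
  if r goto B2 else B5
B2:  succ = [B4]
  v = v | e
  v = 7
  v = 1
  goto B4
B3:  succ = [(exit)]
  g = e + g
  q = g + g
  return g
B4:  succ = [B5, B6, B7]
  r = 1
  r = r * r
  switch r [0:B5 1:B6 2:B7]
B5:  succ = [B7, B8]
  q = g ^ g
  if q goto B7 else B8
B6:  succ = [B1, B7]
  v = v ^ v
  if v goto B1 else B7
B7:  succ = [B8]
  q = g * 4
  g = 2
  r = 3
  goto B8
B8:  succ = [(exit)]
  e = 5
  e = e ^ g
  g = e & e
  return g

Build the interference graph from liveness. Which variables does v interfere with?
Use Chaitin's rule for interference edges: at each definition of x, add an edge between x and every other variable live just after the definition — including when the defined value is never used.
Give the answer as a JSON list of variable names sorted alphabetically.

Answer: ["e", "g", "r"]

Working:
def/use:
  B0: {e,g,q} / ∅
  B1: {r,v} / ∅
  B2: {v} / {e,v}
  B3: {g,q} / {e,g}
  B4: {r} / ∅
  B5: {q} / {g}
  B6: {v} / {v}
  B7: {g,q,r} / {g}
  B8: {e,g} / {g}

Liveness:
  live B0: ∅→{e,g}
  live B1: {e,g}→{e,g,v}
  live B2: {e,g,v}→{e,g,v}
  live B3: {e,g}→∅
  live B4: {e,g,v}→{e,g,v}
  live B5: {g}→{g}
  live B6: {e,g,v}→{e,g}
  live B7: {g}→{g}
  live B8: {g}→∅

Interfere edges:
  e↔{g,q,r,v}
  g↔{e,q,r,v}
  q↔{e,g}
  r↔{e,g,v}
  v↔{e,g,r}

N(v) = ["e", "g", "r"]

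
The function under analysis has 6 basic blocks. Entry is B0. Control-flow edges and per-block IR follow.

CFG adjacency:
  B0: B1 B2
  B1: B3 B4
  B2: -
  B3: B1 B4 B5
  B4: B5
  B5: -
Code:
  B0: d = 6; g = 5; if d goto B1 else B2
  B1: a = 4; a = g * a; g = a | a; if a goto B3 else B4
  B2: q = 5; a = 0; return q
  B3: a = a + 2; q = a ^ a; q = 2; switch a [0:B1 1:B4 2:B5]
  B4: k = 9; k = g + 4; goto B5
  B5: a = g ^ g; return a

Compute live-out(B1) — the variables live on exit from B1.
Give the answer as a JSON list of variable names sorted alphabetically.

def/use:
  B0 def {d,g} use ∅
  B1 def {a,g} use {g}
  B2 def {a,q} use ∅
  B3 def {a,q} use {a}
  B4 def {k} use {g}
  B5 def {a} use {g}

Backward fixpoint:
  B0: in=∅ out={g}
  B1: in={g} out={a,g}
  B2: in=∅ out=∅
  B3: in={a,g} out={g}
  B4: in={g} out={g}
  B5: in={g} out=∅

live-out(B1) = ["a", "g"]

Answer: ["a", "g"]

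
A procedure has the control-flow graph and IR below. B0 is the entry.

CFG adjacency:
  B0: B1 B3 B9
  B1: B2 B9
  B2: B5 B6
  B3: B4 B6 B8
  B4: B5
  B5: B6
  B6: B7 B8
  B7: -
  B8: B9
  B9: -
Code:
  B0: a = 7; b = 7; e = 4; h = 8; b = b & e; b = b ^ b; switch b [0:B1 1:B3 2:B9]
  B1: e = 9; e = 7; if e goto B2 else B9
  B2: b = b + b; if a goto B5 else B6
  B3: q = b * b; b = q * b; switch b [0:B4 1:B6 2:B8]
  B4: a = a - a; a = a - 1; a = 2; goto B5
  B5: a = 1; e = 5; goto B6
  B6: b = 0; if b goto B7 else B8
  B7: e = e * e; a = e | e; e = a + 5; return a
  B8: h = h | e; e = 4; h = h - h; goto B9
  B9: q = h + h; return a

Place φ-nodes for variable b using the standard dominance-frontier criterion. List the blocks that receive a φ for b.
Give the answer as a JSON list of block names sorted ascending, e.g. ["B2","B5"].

idom tree: B1←B0 B2←B1 B3←B0 B4←B3 B5←B0 B6←B0 B7←B6 B8←B0 B9←B0
Join-block Dom:
  B5: preds {B2,B4}: {B0,B1,B2} ∩ {B0,B3,B4} = {B0}; idom=B0
  B6: preds {B2,B3,B5}: {B0,B1,B2} ∩ {B0,B3} ∩ {B0,B5} = {B0}; idom=B0
  B8: preds {B3,B6}: {B0,B3} ∩ {B0,B6} = {B0}; idom=B0
  B9: preds {B0,B1,B8}: {B0} ∩ {B0,B1} ∩ {B0,B8} = {B0}; idom=B0

DF derivation:
  join B5 pred B2: B2→B1 stop@B0
  join B5 pred B4: B4→B3 stop@B0
  join B6 pred B2: B2→B1 stop@B0
  join B6 pred B3: B3 stop@B0
  join B6 pred B5: B5 stop@B0
  join B8 pred B3: B3 stop@B0
  join B8 pred B6: B6 stop@B0
  join B9 pred B0: · stop@B0
  join B9 pred B1: B1 stop@B0
  join B9 pred B8: B8 stop@B0
  DF(B0)=∅
  DF(B1)={B5,B6,B9}
  DF(B2)={B5,B6}
  DF(B3)={B5,B6,B8}
  DF(B4)={B5}
  DF(B5)={B6}
  DF(B6)={B8}
  DF(B7)=∅
  DF(B8)={B9}
  DF(B9)=∅

φ for b: defs {B0,B2,B3,B6}
  DF⁺ = {B5,B6,B8,B9}

Answer: ["B5", "B6", "B8", "B9"]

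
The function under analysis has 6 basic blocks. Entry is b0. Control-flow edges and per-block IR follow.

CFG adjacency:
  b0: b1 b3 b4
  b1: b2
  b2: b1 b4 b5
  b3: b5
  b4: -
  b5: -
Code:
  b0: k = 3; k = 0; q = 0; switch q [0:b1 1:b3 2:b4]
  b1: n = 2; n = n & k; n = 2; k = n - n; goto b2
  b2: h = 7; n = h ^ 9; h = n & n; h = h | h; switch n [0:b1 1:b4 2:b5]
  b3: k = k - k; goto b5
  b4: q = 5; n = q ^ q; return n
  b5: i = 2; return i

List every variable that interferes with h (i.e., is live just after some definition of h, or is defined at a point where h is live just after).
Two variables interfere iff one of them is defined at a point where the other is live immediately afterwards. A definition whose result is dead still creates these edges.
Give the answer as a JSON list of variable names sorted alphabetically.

Answer: ["k", "n"]

Working:
Per-block:
  b0: def={k,q} ue=∅
  b1: def={k,n} ue={k}
  b2: def={h,n} ue=∅
  b3: def={k} ue={k}
  b4: def={n,q} ue=∅
  b5: def={i} ue=∅

Liveness:
  live b0: ∅→{k}
  live b1: {k}→{k}
  live b2: {k}→{k}
  live b3: {k}→∅
  live b4: ∅→∅
  live b5: ∅→∅

Interference:
  h: {k,n}
  i: ∅
  k: {h,n,q}
  n: {h,k}
  q: {k}

N(h) = ["k", "n"]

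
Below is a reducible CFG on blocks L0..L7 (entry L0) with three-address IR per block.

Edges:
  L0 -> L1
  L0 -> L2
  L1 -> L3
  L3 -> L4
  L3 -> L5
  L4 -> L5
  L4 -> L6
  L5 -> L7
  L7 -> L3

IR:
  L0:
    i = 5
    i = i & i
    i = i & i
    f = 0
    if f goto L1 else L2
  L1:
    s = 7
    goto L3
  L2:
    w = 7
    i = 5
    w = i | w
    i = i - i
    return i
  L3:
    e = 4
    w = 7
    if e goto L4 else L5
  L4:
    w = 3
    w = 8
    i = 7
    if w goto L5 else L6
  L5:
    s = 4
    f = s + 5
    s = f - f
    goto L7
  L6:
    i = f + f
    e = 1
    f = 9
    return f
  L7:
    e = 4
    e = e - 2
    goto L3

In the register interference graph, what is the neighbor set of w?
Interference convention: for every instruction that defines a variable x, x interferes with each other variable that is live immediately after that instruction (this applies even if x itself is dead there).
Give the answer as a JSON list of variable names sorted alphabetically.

Answer: ["e", "f", "i"]

Analysis:
Per-block:
  L0: {f,i} / ∅
  L1: {s} / ∅
  L2: {i,w} / ∅
  L3: {e,w} / ∅
  L4: {i,w} / ∅
  L5: {f,s} / ∅
  L6: {e,f,i} / {f}
  L7: {e} / ∅

Live sets:
  L0 li=∅ lo={f}
  L1 li={f} lo={f}
  L2 li=∅ lo=∅
  L3 li={f} lo={f}
  L4 li={f} lo={f}
  L5 li=∅ lo={f}
  L6 li={f} lo=∅
  L7 li={f} lo={f}

Interference:
  e — {f,w}
  f — {e,i,s,w}
  i — {f,w}
  s — {f}
  w — {e,f,i}

N(w) = ["e", "f", "i"]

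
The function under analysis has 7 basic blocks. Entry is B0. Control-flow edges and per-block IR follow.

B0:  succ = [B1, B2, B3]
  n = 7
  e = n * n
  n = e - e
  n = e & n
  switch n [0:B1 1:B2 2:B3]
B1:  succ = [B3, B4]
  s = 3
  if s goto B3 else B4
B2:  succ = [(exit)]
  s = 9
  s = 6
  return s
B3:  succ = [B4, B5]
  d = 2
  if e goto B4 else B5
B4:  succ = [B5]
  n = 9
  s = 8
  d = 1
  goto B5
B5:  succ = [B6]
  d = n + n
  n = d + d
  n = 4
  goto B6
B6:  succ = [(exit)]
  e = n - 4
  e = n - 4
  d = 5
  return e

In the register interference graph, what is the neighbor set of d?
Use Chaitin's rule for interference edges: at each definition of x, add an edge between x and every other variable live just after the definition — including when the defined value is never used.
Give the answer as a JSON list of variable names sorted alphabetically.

Answer: ["e", "n"]

Working:
Block summaries:
  B0: def={e,n} ue=∅
  B1: def={s} ue=∅
  B2: def={s} ue=∅
  B3: def={d} ue={e}
  B4: def={d,n,s} ue=∅
  B5: def={d,n} ue={n}
  B6: def={d,e} ue={n}

Backward fixpoint:
  B0 li=∅ lo={e,n}
  B1 li={e,n} lo={e,n}
  B2 li=∅ lo=∅
  B3 li={e,n} lo={n}
  B4 li=∅ lo={n}
  B5 li={n} lo={n}
  B6 li={n} lo=∅

Interference:
  d: {e,n}
  e: {d,n,s}
  n: {d,e,s}
  s: {e,n}

N(d) = ["e", "n"]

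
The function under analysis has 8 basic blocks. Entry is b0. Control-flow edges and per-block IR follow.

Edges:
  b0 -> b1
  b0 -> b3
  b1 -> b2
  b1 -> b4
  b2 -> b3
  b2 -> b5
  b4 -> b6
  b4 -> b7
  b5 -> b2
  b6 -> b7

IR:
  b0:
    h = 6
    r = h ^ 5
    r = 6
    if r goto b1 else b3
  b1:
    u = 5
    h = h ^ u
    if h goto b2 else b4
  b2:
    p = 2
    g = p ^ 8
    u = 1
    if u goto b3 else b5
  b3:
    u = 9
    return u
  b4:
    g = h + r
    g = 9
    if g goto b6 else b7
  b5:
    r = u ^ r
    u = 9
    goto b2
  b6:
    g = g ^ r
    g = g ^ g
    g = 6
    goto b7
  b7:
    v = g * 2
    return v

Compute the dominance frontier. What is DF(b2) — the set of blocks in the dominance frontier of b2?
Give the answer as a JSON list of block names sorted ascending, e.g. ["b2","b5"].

Answer: ["b2", "b3"]

Derivation:
idom tree: b1←b0 b2←b1 b3←b0 b4←b1 b5←b2 b6←b4 b7←b4
Join-block Dom:
  b2: preds {b1,b5}: {b0,b1} ∩ {b0,b1,b2,b5} = {b0,b1}; idom=b1
  b3: preds {b0,b2}: {b0} ∩ {b0,b1,b2} = {b0}; idom=b0
  b7: preds {b4,b6}: {b0,b1,b4} ∩ {b0,b1,b4,b6} = {b0,b1,b4}; idom=b4

DF derivation:
  join b2 pred b1: · stop@b1
  join b2 pred b5: b5→b2 stop@b1
  join b3 pred b0: · stop@b0
  join b3 pred b2: b2→b1 stop@b0
  join b7 pred b4: · stop@b4
  join b7 pred b6: b6 stop@b4
  b0: DF=∅
  b1: DF={b3}
  b2: DF={b2,b3}
  b3: DF=∅
  b4: DF=∅
  b5: DF={b2}
  b6: DF={b7}
  b7: DF=∅

DF(b2) = ["b2", "b3"]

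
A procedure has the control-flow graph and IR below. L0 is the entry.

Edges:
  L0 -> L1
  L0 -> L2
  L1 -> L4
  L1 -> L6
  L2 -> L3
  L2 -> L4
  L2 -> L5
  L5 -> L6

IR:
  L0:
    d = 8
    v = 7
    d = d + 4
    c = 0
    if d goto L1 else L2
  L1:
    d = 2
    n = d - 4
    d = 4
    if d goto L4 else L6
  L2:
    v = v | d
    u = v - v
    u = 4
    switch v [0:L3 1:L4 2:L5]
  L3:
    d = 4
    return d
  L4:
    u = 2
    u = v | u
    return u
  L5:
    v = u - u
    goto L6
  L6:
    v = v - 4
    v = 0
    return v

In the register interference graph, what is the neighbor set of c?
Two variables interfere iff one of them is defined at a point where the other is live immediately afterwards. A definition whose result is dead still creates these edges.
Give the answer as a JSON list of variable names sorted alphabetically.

Answer: ["d", "v"]

Derivation:
def/use:
  L0: {c,d,v} / ∅
  L1: {d,n} / ∅
  L2: {u,v} / {d,v}
  L3: {d} / ∅
  L4: {u} / {v}
  L5: {v} / {u}
  L6: {v} / {v}

Backward fixpoint:
  live L0: ∅→{d,v}
  live L1: {v}→{v}
  live L2: {d,v}→{u,v}
  live L3: ∅→∅
  live L4: {v}→∅
  live L5: {u}→{v}
  live L6: {v}→∅

Interference:
  c: {d,v}
  d: {c,v}
  n: {v}
  u: {v}
  v: {c,d,n,u}

N(c) = ["d", "v"]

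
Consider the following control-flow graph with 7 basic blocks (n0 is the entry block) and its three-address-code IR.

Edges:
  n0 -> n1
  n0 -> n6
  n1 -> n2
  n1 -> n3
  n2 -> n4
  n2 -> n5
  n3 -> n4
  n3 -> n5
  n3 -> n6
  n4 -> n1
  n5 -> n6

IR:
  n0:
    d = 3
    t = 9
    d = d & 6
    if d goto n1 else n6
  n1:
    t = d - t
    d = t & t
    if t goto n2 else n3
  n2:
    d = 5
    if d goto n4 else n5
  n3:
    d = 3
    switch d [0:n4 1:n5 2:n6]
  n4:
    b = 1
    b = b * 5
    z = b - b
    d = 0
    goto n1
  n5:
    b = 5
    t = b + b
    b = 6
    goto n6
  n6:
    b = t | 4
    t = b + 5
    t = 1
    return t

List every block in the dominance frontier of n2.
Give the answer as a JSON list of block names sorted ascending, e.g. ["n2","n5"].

idom tree: n1←n0 n2←n1 n3←n1 n4←n1 n5←n1 n6←n0
Dom at joins:
  n1: preds {n0,n4}: {n0} ∩ {n0,n1,n4} = {n0}; idom=n0
  n4: preds {n2,n3}: {n0,n1,n2} ∩ {n0,n1,n3} = {n0,n1}; idom=n1
  n5: preds {n2,n3}: {n0,n1,n2} ∩ {n0,n1,n3} = {n0,n1}; idom=n1
  n6: preds {n0,n3,n5}: {n0} ∩ {n0,n1,n3} ∩ {n0,n1,n5} = {n0}; idom=n0

Frontier:
  n1←n0: walk · to n0
  n1←n4: walk n4→n1 to n0
  n4←n2: walk n2 to n1
  n4←n3: walk n3 to n1
  n5←n2: walk n2 to n1
  n5←n3: walk n3 to n1
  n6←n0: walk · to n0
  n6←n3: walk n3→n1 to n0
  n6←n5: walk n5→n1 to n0
  n0: DF=∅
  n1: DF={n1,n6}
  n2: DF={n4,n5}
  n3: DF={n4,n5,n6}
  n4: DF={n1}
  n5: DF={n6}
  n6: DF=∅

DF(n2) = ["n4", "n5"]

Answer: ["n4", "n5"]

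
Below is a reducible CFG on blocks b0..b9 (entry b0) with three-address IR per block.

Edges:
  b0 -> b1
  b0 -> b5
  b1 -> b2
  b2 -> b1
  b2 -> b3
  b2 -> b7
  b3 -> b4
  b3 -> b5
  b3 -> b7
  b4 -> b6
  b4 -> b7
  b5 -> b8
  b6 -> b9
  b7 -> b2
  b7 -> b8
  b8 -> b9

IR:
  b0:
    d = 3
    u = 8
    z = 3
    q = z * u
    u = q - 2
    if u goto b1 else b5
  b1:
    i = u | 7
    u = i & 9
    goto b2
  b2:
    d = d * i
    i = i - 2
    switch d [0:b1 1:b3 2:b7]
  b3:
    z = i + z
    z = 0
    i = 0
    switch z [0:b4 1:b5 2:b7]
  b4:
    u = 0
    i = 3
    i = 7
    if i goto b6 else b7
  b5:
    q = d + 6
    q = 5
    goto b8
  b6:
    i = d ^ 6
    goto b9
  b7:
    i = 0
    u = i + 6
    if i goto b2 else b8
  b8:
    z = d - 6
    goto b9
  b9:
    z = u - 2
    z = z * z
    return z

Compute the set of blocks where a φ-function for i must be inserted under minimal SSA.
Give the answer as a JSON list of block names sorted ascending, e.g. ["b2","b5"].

idom tree: b1←b0 b2←b1 b3←b2 b4←b3 b5←b0 b6←b4 b7←b2 b8←b0 b9←b0
Dom at joins:
  b1: preds {b0,b2}: {b0} ∩ {b0,b1,b2} = {b0}; idom=b0
  b2: preds {b1,b7}: {b0,b1} ∩ {b0,b1,b2,b7} = {b0,b1}; idom=b1
  b5: preds {b0,b3}: {b0} ∩ {b0,b1,b2,b3} = {b0}; idom=b0
  b7: preds {b2,b3,b4}: {b0,b1,b2} ∩ {b0,b1,b2,b3} ∩ {b0,b1,b2,b3,b4} = {b0,b1,b2}; idom=b2
  b8: preds {b5,b7}: {b0,b5} ∩ {b0,b1,b2,b7} = {b0}; idom=b0
  b9: preds {b6,b8}: {b0,b1,b2,b3,b4,b6} ∩ {b0,b8} = {b0}; idom=b0

Frontier:
  join b1 pred b0: · stop@b0
  join b1 pred b2: b2→b1 stop@b0
  join b2 pred b1: · stop@b1
  join b2 pred b7: b7→b2 stop@b1
  join b5 pred b0: · stop@b0
  join b5 pred b3: b3→b2→b1 stop@b0
  join b7 pred b2: · stop@b2
  join b7 pred b3: b3 stop@b2
  join b7 pred b4: b4→b3 stop@b2
  join b8 pred b5: b5 stop@b0
  join b8 pred b7: b7→b2→b1 stop@b0
  join b9 pred b6: b6→b4→b3→b2→b1 stop@b0
  join b9 pred b8: b8 stop@b0
  DF(b0)=∅
  DF(b1)={b1,b5,b8,b9}
  DF(b2)={b1,b2,b5,b8,b9}
  DF(b3)={b5,b7,b9}
  DF(b4)={b7,b9}
  DF(b5)={b8}
  DF(b6)={b9}
  DF(b7)={b2,b8}
  DF(b8)={b9}
  DF(b9)=∅

φ for i: defs {b1,b2,b3,b4,b6,b7}
  DF⁺ = {b1,b2,b5,b7,b8,b9}

Answer: ["b1", "b2", "b5", "b7", "b8", "b9"]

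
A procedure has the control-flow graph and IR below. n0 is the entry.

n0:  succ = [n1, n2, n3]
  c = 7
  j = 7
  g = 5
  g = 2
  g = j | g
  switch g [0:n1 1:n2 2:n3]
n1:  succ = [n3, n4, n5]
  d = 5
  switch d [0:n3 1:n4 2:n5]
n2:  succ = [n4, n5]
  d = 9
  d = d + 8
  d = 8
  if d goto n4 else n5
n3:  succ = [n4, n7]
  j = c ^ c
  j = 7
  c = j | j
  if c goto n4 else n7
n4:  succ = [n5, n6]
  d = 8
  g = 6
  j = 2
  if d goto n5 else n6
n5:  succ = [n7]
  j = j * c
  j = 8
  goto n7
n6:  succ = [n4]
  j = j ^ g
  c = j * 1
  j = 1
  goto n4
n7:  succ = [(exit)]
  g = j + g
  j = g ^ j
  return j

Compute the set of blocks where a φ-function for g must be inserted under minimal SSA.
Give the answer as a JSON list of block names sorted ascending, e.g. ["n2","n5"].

idom tree: n1←n0 n2←n0 n3←n0 n4←n0 n5←n0 n6←n4 n7←n0
Join-block Dom:
  n3: preds {n0,n1}: {n0} ∩ {n0,n1} = {n0}; idom=n0
  n4: preds {n1,n2,n3,n6}: {n0,n1} ∩ {n0,n2} ∩ {n0,n3} ∩ {n0,n4,n6} = {n0}; idom=n0
  n5: preds {n1,n2,n4}: {n0,n1} ∩ {n0,n2} ∩ {n0,n4} = {n0}; idom=n0
  n7: preds {n3,n5}: {n0,n3} ∩ {n0,n5} = {n0}; idom=n0

DF walk-up:
  join n3 pred n0: · stop@n0
  join n3 pred n1: n1 stop@n0
  join n4 pred n1: n1 stop@n0
  join n4 pred n2: n2 stop@n0
  join n4 pred n3: n3 stop@n0
  join n4 pred n6: n6→n4 stop@n0
  join n5 pred n1: n1 stop@n0
  join n5 pred n2: n2 stop@n0
  join n5 pred n4: n4 stop@n0
  join n7 pred n3: n3 stop@n0
  join n7 pred n5: n5 stop@n0
  DF(n0)=∅
  DF(n1)={n3,n4,n5}
  DF(n2)={n4,n5}
  DF(n3)={n4,n7}
  DF(n4)={n4,n5}
  DF(n5)={n7}
  DF(n6)={n4}
  DF(n7)=∅

φ for g: defs {n0,n4,n7}
  DF⁺ = {n4,n5,n7}

Answer: ["n4", "n5", "n7"]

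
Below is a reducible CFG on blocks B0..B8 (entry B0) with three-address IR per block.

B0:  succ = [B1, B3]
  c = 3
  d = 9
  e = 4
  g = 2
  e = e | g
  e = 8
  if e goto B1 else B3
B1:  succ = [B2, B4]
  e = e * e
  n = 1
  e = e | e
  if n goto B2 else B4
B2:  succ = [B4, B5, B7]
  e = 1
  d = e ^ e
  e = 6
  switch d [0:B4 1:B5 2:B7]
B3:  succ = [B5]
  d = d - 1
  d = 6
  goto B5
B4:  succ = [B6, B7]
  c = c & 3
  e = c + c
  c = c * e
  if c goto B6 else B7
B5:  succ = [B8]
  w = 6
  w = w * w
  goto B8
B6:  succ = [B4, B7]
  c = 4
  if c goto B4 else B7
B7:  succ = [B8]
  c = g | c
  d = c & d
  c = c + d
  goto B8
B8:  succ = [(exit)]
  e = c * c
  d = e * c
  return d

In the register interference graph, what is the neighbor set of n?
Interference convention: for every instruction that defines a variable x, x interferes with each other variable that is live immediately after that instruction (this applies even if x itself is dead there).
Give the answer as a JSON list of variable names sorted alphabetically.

Answer: ["c", "d", "e", "g"]

Analysis:
def/use:
  B0: {c,d,e,g} / ∅
  B1: {e,n} / {e}
  B2: {d,e} / ∅
  B3: {d} / {d}
  B4: {c,e} / {c}
  B5: {w} / ∅
  B6: {c} / ∅
  B7: {c,d} / {c,d,g}
  B8: {d,e} / {c}

Backward fixpoint:
  B0: in=∅ out={c,d,e,g}
  B1: in={c,d,e,g} out={c,d,g}
  B2: in={c,g} out={c,d,g}
  B3: in={c,d} out={c}
  B4: in={c,d,g} out={c,d,g}
  B5: in={c} out={c}
  B6: in={d,g} out={c,d,g}
  B7: in={c,d,g} out={c}
  B8: in={c} out=∅

Interference:
  c↔{d,e,g,n,w}
  d↔{c,e,g,n}
  e↔{c,d,g,n}
  g↔{c,d,e,n}
  n↔{c,d,e,g}
  w↔{c}

N(n) = ["c", "d", "e", "g"]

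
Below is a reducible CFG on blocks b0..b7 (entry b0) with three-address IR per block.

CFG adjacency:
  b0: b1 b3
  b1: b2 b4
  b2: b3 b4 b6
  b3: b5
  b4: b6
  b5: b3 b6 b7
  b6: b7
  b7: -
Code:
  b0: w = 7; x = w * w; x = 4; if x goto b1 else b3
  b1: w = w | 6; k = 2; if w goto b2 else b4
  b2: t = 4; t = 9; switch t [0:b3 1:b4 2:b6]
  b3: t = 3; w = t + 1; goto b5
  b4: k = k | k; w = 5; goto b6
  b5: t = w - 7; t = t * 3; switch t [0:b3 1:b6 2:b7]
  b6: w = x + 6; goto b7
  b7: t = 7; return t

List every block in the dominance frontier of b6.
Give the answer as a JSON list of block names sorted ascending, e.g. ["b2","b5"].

idom tree: b1←b0 b2←b1 b3←b0 b4←b1 b5←b3 b6←b0 b7←b0
Join-block Dom:
  b3: preds {b0,b2,b5}: {b0} ∩ {b0,b1,b2} ∩ {b0,b3,b5} = {b0}; idom=b0
  b4: preds {b1,b2}: {b0,b1} ∩ {b0,b1,b2} = {b0,b1}; idom=b1
  b6: preds {b2,b4,b5}: {b0,b1,b2} ∩ {b0,b1,b4} ∩ {b0,b3,b5} = {b0}; idom=b0
  b7: preds {b5,b6}: {b0,b3,b5} ∩ {b0,b6} = {b0}; idom=b0

Frontier:
  join b3 pred b0: · stop@b0
  join b3 pred b2: b2→b1 stop@b0
  join b3 pred b5: b5→b3 stop@b0
  join b4 pred b1: · stop@b1
  join b4 pred b2: b2 stop@b1
  join b6 pred b2: b2→b1 stop@b0
  join b6 pred b4: b4→b1 stop@b0
  join b6 pred b5: b5→b3 stop@b0
  join b7 pred b5: b5→b3 stop@b0
  join b7 pred b6: b6 stop@b0
  b0 → ∅
  b1 → {b3,b6}
  b2 → {b3,b4,b6}
  b3 → {b3,b6,b7}
  b4 → {b6}
  b5 → {b3,b6,b7}
  b6 → {b7}
  b7 → ∅

DF(b6) = ["b7"]

Answer: ["b7"]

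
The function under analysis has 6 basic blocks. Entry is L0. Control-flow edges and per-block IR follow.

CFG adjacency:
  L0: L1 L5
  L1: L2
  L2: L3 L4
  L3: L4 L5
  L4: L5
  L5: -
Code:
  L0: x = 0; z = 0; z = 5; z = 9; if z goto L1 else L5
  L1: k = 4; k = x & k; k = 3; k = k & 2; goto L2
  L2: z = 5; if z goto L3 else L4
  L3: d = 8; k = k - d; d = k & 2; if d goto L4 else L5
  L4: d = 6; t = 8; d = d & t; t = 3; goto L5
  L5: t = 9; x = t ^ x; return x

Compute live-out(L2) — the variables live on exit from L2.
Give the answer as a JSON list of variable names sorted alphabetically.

Answer: ["k", "x"]

Derivation:
Per-block:
  L0 def {x,z} use ∅
  L1 def {k} use {x}
  L2 def {z} use ∅
  L3 def {d,k} use {k}
  L4 def {d,t} use ∅
  L5 def {t,x} use {x}

Liveness:
  L0: in=∅ out={x}
  L1: in={x} out={k,x}
  L2: in={k,x} out={k,x}
  L3: in={k,x} out={x}
  L4: in={x} out={x}
  L5: in={x} out=∅

live-out(L2) = ["k", "x"]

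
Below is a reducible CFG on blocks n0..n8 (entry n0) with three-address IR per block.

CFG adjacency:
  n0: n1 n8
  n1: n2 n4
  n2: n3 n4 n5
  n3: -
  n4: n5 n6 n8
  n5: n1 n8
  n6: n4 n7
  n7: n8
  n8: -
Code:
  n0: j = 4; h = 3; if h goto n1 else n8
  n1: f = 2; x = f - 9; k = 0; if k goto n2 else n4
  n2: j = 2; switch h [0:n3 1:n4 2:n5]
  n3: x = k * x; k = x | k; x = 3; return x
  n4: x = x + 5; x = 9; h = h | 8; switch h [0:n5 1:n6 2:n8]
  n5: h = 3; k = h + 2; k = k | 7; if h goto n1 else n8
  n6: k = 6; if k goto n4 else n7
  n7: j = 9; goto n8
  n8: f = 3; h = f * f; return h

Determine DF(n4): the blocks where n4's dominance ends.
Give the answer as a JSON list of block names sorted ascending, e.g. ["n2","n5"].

idom tree: n1←n0 n2←n1 n3←n2 n4←n1 n5←n1 n6←n4 n7←n6 n8←n0
Dom at joins:
  n1: preds {n0,n5}: {n0} ∩ {n0,n1,n5} = {n0}; idom=n0
  n4: preds {n1,n2,n6}: {n0,n1} ∩ {n0,n1,n2} ∩ {n0,n1,n4,n6} = {n0,n1}; idom=n1
  n5: preds {n2,n4}: {n0,n1,n2} ∩ {n0,n1,n4} = {n0,n1}; idom=n1
  n8: preds {n0,n4,n5,n7}: {n0} ∩ {n0,n1,n4} ∩ {n0,n1,n5} ∩ {n0,n1,n4,n6,n7} = {n0}; idom=n0

Frontier:
  n1←n0: walk · to n0
  n1←n5: walk n5→n1 to n0
  n4←n1: walk · to n1
  n4←n2: walk n2 to n1
  n4←n6: walk n6→n4 to n1
  n5←n2: walk n2 to n1
  n5←n4: walk n4 to n1
  n8←n0: walk · to n0
  n8←n4: walk n4→n1 to n0
  n8←n5: walk n5→n1 to n0
  n8←n7: walk n7→n6→n4→n1 to n0
  n0: DF=∅
  n1: DF={n1,n8}
  n2: DF={n4,n5}
  n3: DF=∅
  n4: DF={n4,n5,n8}
  n5: DF={n1,n8}
  n6: DF={n4,n8}
  n7: DF={n8}
  n8: DF=∅

DF(n4) = ["n4", "n5", "n8"]

Answer: ["n4", "n5", "n8"]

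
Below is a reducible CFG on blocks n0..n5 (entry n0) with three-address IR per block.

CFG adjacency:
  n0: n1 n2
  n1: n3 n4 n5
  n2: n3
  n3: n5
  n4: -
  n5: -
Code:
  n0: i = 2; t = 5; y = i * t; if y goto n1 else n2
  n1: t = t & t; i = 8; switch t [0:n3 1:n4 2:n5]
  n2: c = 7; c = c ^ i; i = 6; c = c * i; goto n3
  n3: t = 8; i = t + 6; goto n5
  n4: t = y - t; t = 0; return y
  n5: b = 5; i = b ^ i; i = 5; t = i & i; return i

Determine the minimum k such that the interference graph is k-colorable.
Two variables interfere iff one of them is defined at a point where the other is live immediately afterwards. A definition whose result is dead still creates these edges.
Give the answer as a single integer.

Block summaries:
  n0 def {i,t,y} use ∅
  n1 def {i,t} use {t}
  n2 def {c,i} use {i}
  n3 def {i,t} use ∅
  n4 def {t} use {t,y}
  n5 def {b,i,t} use {i}

Backward fixpoint:
  n0: in=∅ out={i,t,y}
  n1: in={t,y} out={i,t,y}
  n2: in={i} out=∅
  n3: in=∅ out={i}
  n4: in={t,y} out=∅
  n5: in={i} out=∅

Interfere edges:
  b↔{i}
  c↔{i}
  i↔{b,c,t,y}
  t↔{i,y}
  y↔{i,t}

Registers:
  {i,t,y} pairwise interfere (3-clique) ⇒ χ ≥ 3
  assign b→R1 c→R1 i→R0 t→R1 y→R2 — no edge inside a register ⇒ χ ≤ 3
  χ = 3

Answer: 3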